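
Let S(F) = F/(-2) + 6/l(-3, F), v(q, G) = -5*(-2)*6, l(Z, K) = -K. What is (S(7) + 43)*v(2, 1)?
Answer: 16230/7 ≈ 2318.6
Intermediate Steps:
v(q, G) = 60 (v(q, G) = 10*6 = 60)
S(F) = -6/F - F/2 (S(F) = F/(-2) + 6/((-F)) = F*(-½) + 6*(-1/F) = -F/2 - 6/F = -6/F - F/2)
(S(7) + 43)*v(2, 1) = ((-6/7 - ½*7) + 43)*60 = ((-6*⅐ - 7/2) + 43)*60 = ((-6/7 - 7/2) + 43)*60 = (-61/14 + 43)*60 = (541/14)*60 = 16230/7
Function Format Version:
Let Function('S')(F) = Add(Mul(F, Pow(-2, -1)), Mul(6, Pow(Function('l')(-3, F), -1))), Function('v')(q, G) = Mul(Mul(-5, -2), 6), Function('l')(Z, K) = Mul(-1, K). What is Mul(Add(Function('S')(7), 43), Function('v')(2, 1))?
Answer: Rational(16230, 7) ≈ 2318.6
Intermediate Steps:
Function('v')(q, G) = 60 (Function('v')(q, G) = Mul(10, 6) = 60)
Function('S')(F) = Add(Mul(-6, Pow(F, -1)), Mul(Rational(-1, 2), F)) (Function('S')(F) = Add(Mul(F, Pow(-2, -1)), Mul(6, Pow(Mul(-1, F), -1))) = Add(Mul(F, Rational(-1, 2)), Mul(6, Mul(-1, Pow(F, -1)))) = Add(Mul(Rational(-1, 2), F), Mul(-6, Pow(F, -1))) = Add(Mul(-6, Pow(F, -1)), Mul(Rational(-1, 2), F)))
Mul(Add(Function('S')(7), 43), Function('v')(2, 1)) = Mul(Add(Add(Mul(-6, Pow(7, -1)), Mul(Rational(-1, 2), 7)), 43), 60) = Mul(Add(Add(Mul(-6, Rational(1, 7)), Rational(-7, 2)), 43), 60) = Mul(Add(Add(Rational(-6, 7), Rational(-7, 2)), 43), 60) = Mul(Add(Rational(-61, 14), 43), 60) = Mul(Rational(541, 14), 60) = Rational(16230, 7)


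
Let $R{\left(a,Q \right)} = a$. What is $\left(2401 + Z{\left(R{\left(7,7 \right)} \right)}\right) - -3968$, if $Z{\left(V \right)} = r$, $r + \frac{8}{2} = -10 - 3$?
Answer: $6352$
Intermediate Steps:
$r = -17$ ($r = -4 - 13 = -17$)
$Z{\left(V \right)} = -17$
$\left(2401 + Z{\left(R{\left(7,7 \right)} \right)}\right) - -3968 = \left(2401 - 17\right) - -3968 = 2384 + 3968 = 6352$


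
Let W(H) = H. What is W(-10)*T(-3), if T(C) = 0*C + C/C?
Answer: -10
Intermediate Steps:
T(C) = 1 (T(C) = 0 + 1 = 1)
W(-10)*T(-3) = -10*1 = -10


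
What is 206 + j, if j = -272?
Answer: -66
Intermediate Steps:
206 + j = 206 - 272 = -66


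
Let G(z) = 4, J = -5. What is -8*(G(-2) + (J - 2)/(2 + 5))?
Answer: -24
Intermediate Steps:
-8*(G(-2) + (J - 2)/(2 + 5)) = -8*(4 + (-5 - 2)/(2 + 5)) = -8*(4 - 7/7) = -8*(4 - 7*⅐) = -8*(4 - 1) = -8*3 = -24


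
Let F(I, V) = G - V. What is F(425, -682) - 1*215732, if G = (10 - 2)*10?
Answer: -214970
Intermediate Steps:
G = 80 (G = 8*10 = 80)
F(I, V) = 80 - V
F(425, -682) - 1*215732 = (80 - 1*(-682)) - 1*215732 = (80 + 682) - 215732 = 762 - 215732 = -214970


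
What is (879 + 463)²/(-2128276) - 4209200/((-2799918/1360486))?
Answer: 1523461276459916281/744874785171 ≈ 2.0453e+6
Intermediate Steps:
(879 + 463)²/(-2128276) - 4209200/((-2799918/1360486)) = 1342²*(-1/2128276) - 4209200/((-2799918*1/1360486)) = 1800964*(-1/2128276) - 4209200/(-1399959/680243) = -450241/532069 - 4209200*(-680243/1399959) = -450241/532069 + 2863278835600/1399959 = 1523461276459916281/744874785171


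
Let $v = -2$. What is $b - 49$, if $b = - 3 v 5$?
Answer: $-19$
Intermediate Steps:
$b = 30$ ($b = \left(-3\right) \left(-2\right) 5 = 6 \cdot 5 = 30$)
$b - 49 = 30 - 49 = -19$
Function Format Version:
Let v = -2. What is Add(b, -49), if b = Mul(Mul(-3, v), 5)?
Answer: -19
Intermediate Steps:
b = 30 (b = Mul(Mul(-3, -2), 5) = Mul(6, 5) = 30)
Add(b, -49) = Add(30, -49) = -19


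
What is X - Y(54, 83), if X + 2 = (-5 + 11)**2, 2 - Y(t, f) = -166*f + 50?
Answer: -13696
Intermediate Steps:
Y(t, f) = -48 + 166*f (Y(t, f) = 2 - (-166*f + 50) = 2 - (50 - 166*f) = 2 + (-50 + 166*f) = -48 + 166*f)
X = 34 (X = -2 + (-5 + 11)**2 = -2 + 6**2 = -2 + 36 = 34)
X - Y(54, 83) = 34 - (-48 + 166*83) = 34 - (-48 + 13778) = 34 - 1*13730 = 34 - 13730 = -13696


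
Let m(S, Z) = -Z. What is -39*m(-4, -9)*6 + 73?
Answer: -2033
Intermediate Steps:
-39*m(-4, -9)*6 + 73 = -39*(-1*(-9))*6 + 73 = -351*6 + 73 = -39*54 + 73 = -2106 + 73 = -2033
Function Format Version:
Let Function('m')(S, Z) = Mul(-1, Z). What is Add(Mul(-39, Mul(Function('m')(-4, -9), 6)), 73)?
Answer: -2033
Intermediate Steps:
Add(Mul(-39, Mul(Function('m')(-4, -9), 6)), 73) = Add(Mul(-39, Mul(Mul(-1, -9), 6)), 73) = Add(Mul(-39, Mul(9, 6)), 73) = Add(Mul(-39, 54), 73) = Add(-2106, 73) = -2033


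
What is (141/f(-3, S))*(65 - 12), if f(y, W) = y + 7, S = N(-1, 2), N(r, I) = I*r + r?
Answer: 7473/4 ≈ 1868.3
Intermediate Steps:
N(r, I) = r + I*r
S = -3 (S = -(1 + 2) = -1*3 = -3)
f(y, W) = 7 + y
(141/f(-3, S))*(65 - 12) = (141/(7 - 3))*(65 - 12) = (141/4)*53 = 7473/4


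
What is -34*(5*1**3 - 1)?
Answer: -136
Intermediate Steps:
-34*(5*1**3 - 1) = -34*(5*1 - 1) = -34*(5 - 1) = -34*4 = -136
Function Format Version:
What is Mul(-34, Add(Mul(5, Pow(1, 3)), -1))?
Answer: -136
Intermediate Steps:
Mul(-34, Add(Mul(5, Pow(1, 3)), -1)) = Mul(-34, Add(Mul(5, 1), -1)) = Mul(-34, Add(5, -1)) = Mul(-34, 4) = -136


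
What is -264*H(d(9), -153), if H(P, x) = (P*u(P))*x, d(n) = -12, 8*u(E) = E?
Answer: 727056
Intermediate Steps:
u(E) = E/8
H(P, x) = x*P**2/8 (H(P, x) = (P*(P/8))*x = (P**2/8)*x = x*P**2/8)
-264*H(d(9), -153) = -33*(-153)*(-12)**2 = -33*(-153)*144 = -264*(-2754) = 727056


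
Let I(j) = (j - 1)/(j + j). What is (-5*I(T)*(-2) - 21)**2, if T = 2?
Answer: 1369/4 ≈ 342.25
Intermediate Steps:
I(j) = (-1 + j)/(2*j) (I(j) = (-1 + j)/((2*j)) = (-1 + j)*(1/(2*j)) = (-1 + j)/(2*j))
(-5*I(T)*(-2) - 21)**2 = (-5*(-1 + 2)/(2*2)*(-2) - 21)**2 = (-5/(2*2)*(-2) - 21)**2 = (-5*1/4*(-2) - 21)**2 = (-5/4*(-2) - 21)**2 = (5/2 - 21)**2 = (-37/2)**2 = 1369/4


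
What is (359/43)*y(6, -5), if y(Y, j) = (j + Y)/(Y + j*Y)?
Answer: -359/1032 ≈ -0.34787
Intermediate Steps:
y(Y, j) = (Y + j)/(Y + Y*j)
(359/43)*y(6, -5) = (359/43)*((6 - 5)/(6*(1 - 5))) = (359*(1/43))*((1/6)*1/(-4)) = 359*((1/6)*(-1/4)*1)/43 = (359/43)*(-1/24) = -359/1032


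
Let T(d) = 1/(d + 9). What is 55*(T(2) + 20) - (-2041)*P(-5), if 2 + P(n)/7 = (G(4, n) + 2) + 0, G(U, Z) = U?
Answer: 58253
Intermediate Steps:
P(n) = 28 (P(n) = -14 + 7*((4 + 2) + 0) = -14 + 7*(6 + 0) = -14 + 7*6 = -14 + 42 = 28)
T(d) = 1/(9 + d)
55*(T(2) + 20) - (-2041)*P(-5) = 55*(1/(9 + 2) + 20) - (-2041)*28 = 55*(1/11 + 20) - 1*(-57148) = 55*(1/11 + 20) + 57148 = 55*(221/11) + 57148 = 1105 + 57148 = 58253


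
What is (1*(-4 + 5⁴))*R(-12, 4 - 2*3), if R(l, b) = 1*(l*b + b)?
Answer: 13662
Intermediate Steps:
R(l, b) = b + b*l (R(l, b) = 1*(b*l + b) = 1*(b + b*l) = b + b*l)
(1*(-4 + 5⁴))*R(-12, 4 - 2*3) = (1*(-4 + 5⁴))*((4 - 2*3)*(1 - 12)) = (1*(-4 + 625))*((4 - 6)*(-11)) = (1*621)*(-2*(-11)) = 621*22 = 13662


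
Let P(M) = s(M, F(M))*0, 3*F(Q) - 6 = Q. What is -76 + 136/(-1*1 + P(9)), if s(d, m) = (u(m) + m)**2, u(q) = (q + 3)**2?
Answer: -212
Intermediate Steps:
F(Q) = 2 + Q/3
u(q) = (3 + q)**2
s(d, m) = (m + (3 + m)**2)**2 (s(d, m) = ((3 + m)**2 + m)**2 = (m + (3 + m)**2)**2)
P(M) = 0 (P(M) = ((2 + M/3) + (3 + (2 + M/3))**2)**2*0 = ((2 + M/3) + (5 + M/3)**2)**2*0 = (2 + (5 + M/3)**2 + M/3)**2*0 = 0)
-76 + 136/(-1*1 + P(9)) = -76 + 136/(-1*1 + 0) = -76 + 136/(-1 + 0) = -76 + 136/(-1) = -76 + 136*(-1) = -76 - 136 = -212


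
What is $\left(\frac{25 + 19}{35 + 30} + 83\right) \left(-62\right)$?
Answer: $- \frac{337218}{65} \approx -5188.0$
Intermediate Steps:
$\left(\frac{25 + 19}{35 + 30} + 83\right) \left(-62\right) = \left(\frac{44}{65} + 83\right) \left(-62\right) = \frac{5439}{65} \left(-62\right) = - \frac{337218}{65}$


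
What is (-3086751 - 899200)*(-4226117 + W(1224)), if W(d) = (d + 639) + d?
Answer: 16832790651530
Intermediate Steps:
W(d) = 639 + 2*d (W(d) = (639 + d) + d = 639 + 2*d)
(-3086751 - 899200)*(-4226117 + W(1224)) = (-3086751 - 899200)*(-4226117 + (639 + 2*1224)) = -3985951*(-4226117 + (639 + 2448)) = -3985951*(-4226117 + 3087) = -3985951*(-4223030) = 16832790651530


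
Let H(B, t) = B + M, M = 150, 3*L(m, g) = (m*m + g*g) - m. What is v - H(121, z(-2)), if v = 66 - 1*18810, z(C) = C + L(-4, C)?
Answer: -19015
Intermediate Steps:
L(m, g) = -m/3 + g²/3 + m²/3 (L(m, g) = ((m*m + g*g) - m)/3 = ((m² + g²) - m)/3 = ((g² + m²) - m)/3 = (g² + m² - m)/3 = -m/3 + g²/3 + m²/3)
z(C) = 20/3 + C + C²/3 (z(C) = C + (-⅓*(-4) + C²/3 + (⅓)*(-4)²) = C + (4/3 + C²/3 + (⅓)*16) = C + (4/3 + C²/3 + 16/3) = C + (20/3 + C²/3) = 20/3 + C + C²/3)
H(B, t) = 150 + B (H(B, t) = B + 150 = 150 + B)
v = -18744 (v = 66 - 18810 = -18744)
v - H(121, z(-2)) = -18744 - (150 + 121) = -18744 - 1*271 = -18744 - 271 = -19015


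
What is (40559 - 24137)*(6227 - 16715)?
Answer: -172233936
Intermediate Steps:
(40559 - 24137)*(6227 - 16715) = 16422*(-10488) = -172233936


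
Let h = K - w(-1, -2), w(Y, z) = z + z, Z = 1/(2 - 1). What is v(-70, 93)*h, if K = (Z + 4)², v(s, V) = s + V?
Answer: 667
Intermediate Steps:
Z = 1 (Z = 1/1 = 1)
v(s, V) = V + s
w(Y, z) = 2*z
K = 25 (K = (1 + 4)² = 5² = 25)
h = 29 (h = 25 - 2*(-2) = 25 - 1*(-4) = 25 + 4 = 29)
v(-70, 93)*h = (93 - 70)*29 = 23*29 = 667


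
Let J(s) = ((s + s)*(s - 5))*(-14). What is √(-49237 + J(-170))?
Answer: I*√882237 ≈ 939.27*I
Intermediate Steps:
J(s) = -28*s*(-5 + s) (J(s) = ((2*s)*(-5 + s))*(-14) = (2*s*(-5 + s))*(-14) = -28*s*(-5 + s))
√(-49237 + J(-170)) = √(-49237 + 28*(-170)*(5 - 1*(-170))) = √(-49237 + 28*(-170)*(5 + 170)) = √(-49237 + 28*(-170)*175) = √(-49237 - 833000) = √(-882237) = I*√882237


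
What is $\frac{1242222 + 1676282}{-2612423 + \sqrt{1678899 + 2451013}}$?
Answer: $- \frac{7624366975192}{6824749801017} - \frac{5837008 \sqrt{1032478}}{6824749801017} \approx -1.118$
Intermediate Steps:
$\frac{1242222 + 1676282}{-2612423 + \sqrt{1678899 + 2451013}} = \frac{2918504}{-2612423 + \sqrt{4129912}} = \frac{2918504}{-2612423 + 2 \sqrt{1032478}}$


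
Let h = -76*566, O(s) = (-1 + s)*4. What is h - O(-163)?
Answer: -42360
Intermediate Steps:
O(s) = -4 + 4*s
h = -43016
h - O(-163) = -43016 - (-4 + 4*(-163)) = -43016 - (-4 - 652) = -43016 - 1*(-656) = -43016 + 656 = -42360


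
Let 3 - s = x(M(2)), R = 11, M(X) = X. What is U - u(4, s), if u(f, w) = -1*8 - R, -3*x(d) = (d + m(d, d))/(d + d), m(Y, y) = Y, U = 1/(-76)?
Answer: 1443/76 ≈ 18.987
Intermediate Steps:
U = -1/76 ≈ -0.013158
x(d) = -1/3 (x(d) = -(d + d)/(3*(d + d)) = -2*d/(3*(2*d)) = -2*d*1/(2*d)/3 = -1/3*1 = -1/3)
s = 10/3 (s = 3 - 1*(-1/3) = 3 + 1/3 = 10/3 ≈ 3.3333)
u(f, w) = -19 (u(f, w) = -1*8 - 1*11 = -8 - 11 = -19)
U - u(4, s) = -1/76 - 1*(-19) = -1/76 + 19 = 1443/76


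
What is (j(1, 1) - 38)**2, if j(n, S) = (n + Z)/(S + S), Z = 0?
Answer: 5625/4 ≈ 1406.3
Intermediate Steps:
j(n, S) = n/(2*S) (j(n, S) = (n + 0)/(S + S) = n/((2*S)) = n*(1/(2*S)) = n/(2*S))
(j(1, 1) - 38)**2 = ((1/2)*1/1 - 38)**2 = ((1/2)*1*1 - 38)**2 = (1/2 - 38)**2 = (-75/2)**2 = 5625/4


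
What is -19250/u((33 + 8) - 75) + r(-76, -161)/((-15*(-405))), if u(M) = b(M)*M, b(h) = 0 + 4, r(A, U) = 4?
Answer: 58472147/413100 ≈ 141.54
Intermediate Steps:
b(h) = 4
u(M) = 4*M
-19250/u((33 + 8) - 75) + r(-76, -161)/((-15*(-405))) = -19250*1/(4*((33 + 8) - 75)) + 4/((-15*(-405))) = -19250*1/(4*(41 - 75)) + 4/6075 = -19250/(4*(-34)) + 4*(1/6075) = -19250/(-136) + 4/6075 = -19250*(-1/136) + 4/6075 = 9625/68 + 4/6075 = 58472147/413100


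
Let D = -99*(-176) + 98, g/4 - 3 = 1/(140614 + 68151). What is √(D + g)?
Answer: 7*√15595535884290/208765 ≈ 132.42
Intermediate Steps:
g = 2505184/208765 (g = 12 + 4/(140614 + 68151) = 12 + 4/208765 = 2505184/208765 ≈ 12.000)
D = 17522 (D = 17424 + 98 = 17522)
√(D + g) = √(17522 + 2505184/208765) = √(3660485514/208765) = 7*√15595535884290/208765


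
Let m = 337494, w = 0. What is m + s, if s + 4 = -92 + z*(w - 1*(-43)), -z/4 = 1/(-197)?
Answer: 66467578/197 ≈ 3.3740e+5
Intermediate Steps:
z = 4/197 (z = -4/(-197) = -4*(-1/197) = 4/197 ≈ 0.020305)
s = -18740/197 (s = -4 + (-92 + 4*(0 - 1*(-43))/197) = -4 + (-92 + 4*(0 + 43)/197) = -4 + (-92 + (4/197)*43) = -4 + (-92 + 172/197) = -4 - 17952/197 = -18740/197 ≈ -95.127)
m + s = 337494 - 18740/197 = 66467578/197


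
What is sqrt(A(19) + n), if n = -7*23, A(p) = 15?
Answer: I*sqrt(146) ≈ 12.083*I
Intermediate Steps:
n = -161
sqrt(A(19) + n) = sqrt(15 - 161) = sqrt(-146) = I*sqrt(146)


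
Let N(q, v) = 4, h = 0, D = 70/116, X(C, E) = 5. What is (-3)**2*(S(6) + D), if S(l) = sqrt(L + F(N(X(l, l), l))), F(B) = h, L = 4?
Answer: 1359/58 ≈ 23.431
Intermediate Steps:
D = 35/58 (D = 70*(1/116) = 35/58 ≈ 0.60345)
F(B) = 0
S(l) = 2 (S(l) = sqrt(4 + 0) = sqrt(4) = 2)
(-3)**2*(S(6) + D) = (-3)**2*(2 + 35/58) = 9*(151/58) = 1359/58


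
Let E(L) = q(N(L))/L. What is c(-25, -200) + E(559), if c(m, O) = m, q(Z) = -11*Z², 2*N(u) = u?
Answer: -6249/4 ≈ -1562.3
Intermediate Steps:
N(u) = u/2
E(L) = -11*L/4 (E(L) = (-11*L²/4)/L = -11*L/4)
c(-25, -200) + E(559) = -25 - 11/4*559 = -25 - 6149/4 = -6249/4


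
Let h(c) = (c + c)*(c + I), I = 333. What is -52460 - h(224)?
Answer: -301996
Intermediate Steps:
h(c) = 2*c*(333 + c) (h(c) = (c + c)*(c + 333) = (2*c)*(333 + c) = 2*c*(333 + c))
-52460 - h(224) = -52460 - 2*224*(333 + 224) = -52460 - 2*224*557 = -52460 - 1*249536 = -52460 - 249536 = -301996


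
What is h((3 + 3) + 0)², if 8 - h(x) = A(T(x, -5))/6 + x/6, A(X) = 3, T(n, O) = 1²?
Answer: 169/4 ≈ 42.250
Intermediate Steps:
T(n, O) = 1
h(x) = 15/2 - x/6 (h(x) = 8 - (3/6 + x/6) = 8 - (3*(⅙) + x*(⅙)) = 8 - (½ + x/6) = 8 + (-½ - x/6) = 15/2 - x/6)
h((3 + 3) + 0)² = (15/2 - ((3 + 3) + 0)/6)² = (15/2 - (6 + 0)/6)² = (15/2 - ⅙*6)² = (15/2 - 1)² = (13/2)² = 169/4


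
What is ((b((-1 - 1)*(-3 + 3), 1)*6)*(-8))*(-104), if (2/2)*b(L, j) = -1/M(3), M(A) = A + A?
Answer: -832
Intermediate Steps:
M(A) = 2*A
b(L, j) = -⅙ (b(L, j) = -1/(2*3) = -1/6 = -1*⅙ = -⅙)
((b((-1 - 1)*(-3 + 3), 1)*6)*(-8))*(-104) = (-⅙*6*(-8))*(-104) = -1*(-8)*(-104) = 8*(-104) = -832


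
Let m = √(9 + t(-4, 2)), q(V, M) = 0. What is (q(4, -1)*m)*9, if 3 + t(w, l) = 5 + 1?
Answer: 0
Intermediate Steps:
t(w, l) = 3 (t(w, l) = -3 + (5 + 1) = -3 + 6 = 3)
m = 2*√3 (m = √(9 + 3) = √12 = 2*√3 ≈ 3.4641)
(q(4, -1)*m)*9 = (0*(2*√3))*9 = 0*9 = 0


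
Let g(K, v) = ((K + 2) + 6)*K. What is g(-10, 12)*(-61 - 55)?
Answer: -2320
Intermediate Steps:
g(K, v) = K*(8 + K) (g(K, v) = ((2 + K) + 6)*K = (8 + K)*K = K*(8 + K))
g(-10, 12)*(-61 - 55) = (-10*(8 - 10))*(-61 - 55) = -10*(-2)*(-116) = 20*(-116) = -2320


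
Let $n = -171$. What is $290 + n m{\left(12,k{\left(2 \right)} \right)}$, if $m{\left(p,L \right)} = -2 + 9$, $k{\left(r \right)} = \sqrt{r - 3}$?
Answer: $-907$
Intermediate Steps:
$k{\left(r \right)} = \sqrt{-3 + r}$
$m{\left(p,L \right)} = 7$
$290 + n m{\left(12,k{\left(2 \right)} \right)} = 290 - 1197 = -907$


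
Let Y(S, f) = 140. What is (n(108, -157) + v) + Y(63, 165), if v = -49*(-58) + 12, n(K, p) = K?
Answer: 3102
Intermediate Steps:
v = 2854 (v = 2842 + 12 = 2854)
(n(108, -157) + v) + Y(63, 165) = (108 + 2854) + 140 = 2962 + 140 = 3102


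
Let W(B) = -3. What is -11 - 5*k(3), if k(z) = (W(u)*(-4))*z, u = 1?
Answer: -191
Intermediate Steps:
k(z) = 12*z (k(z) = (-3*(-4))*z = 12*z)
-11 - 5*k(3) = -11 - 60*3 = -11 - 5*36 = -11 - 180 = -191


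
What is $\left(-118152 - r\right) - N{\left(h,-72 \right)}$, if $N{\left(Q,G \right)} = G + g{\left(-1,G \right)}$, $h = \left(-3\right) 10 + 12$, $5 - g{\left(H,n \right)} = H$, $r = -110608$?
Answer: $-7478$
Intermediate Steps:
$g{\left(H,n \right)} = 5 - H$
$h = -18$ ($h = -30 + 12 = -18$)
$N{\left(Q,G \right)} = 6 + G$ ($N{\left(Q,G \right)} = G + \left(5 - -1\right) = G + \left(5 + 1\right) = G + 6 = 6 + G$)
$\left(-118152 - r\right) - N{\left(h,-72 \right)} = \left(-118152 - -110608\right) - \left(6 - 72\right) = \left(-118152 + 110608\right) - -66 = -7544 + 66 = -7478$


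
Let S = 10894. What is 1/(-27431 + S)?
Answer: -1/16537 ≈ -6.0470e-5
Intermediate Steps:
1/(-27431 + S) = 1/(-27431 + 10894) = 1/(-16537) = -1/16537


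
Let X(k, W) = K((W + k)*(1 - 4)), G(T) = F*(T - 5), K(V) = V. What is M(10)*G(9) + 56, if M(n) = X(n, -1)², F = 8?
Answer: 23384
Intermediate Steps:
G(T) = -40 + 8*T (G(T) = 8*(T - 5) = 8*(-5 + T) = -40 + 8*T)
X(k, W) = -3*W - 3*k (X(k, W) = (W + k)*(1 - 4) = (W + k)*(-3) = -3*W - 3*k)
M(n) = (3 - 3*n)² (M(n) = (-3*(-1) - 3*n)² = (3 - 3*n)²)
M(10)*G(9) + 56 = (9*(-1 + 10)²)*(-40 + 8*9) + 56 = (9*9²)*(-40 + 72) + 56 = (9*81)*32 + 56 = 729*32 + 56 = 23328 + 56 = 23384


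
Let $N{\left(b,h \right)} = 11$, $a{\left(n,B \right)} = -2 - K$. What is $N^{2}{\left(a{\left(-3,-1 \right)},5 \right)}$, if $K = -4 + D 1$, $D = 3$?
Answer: $121$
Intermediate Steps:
$K = -1$ ($K = -4 + 3 \cdot 1 = -4 + 3 = -1$)
$a{\left(n,B \right)} = -1$ ($a{\left(n,B \right)} = -2 - -1 = -2 + 1 = -1$)
$N^{2}{\left(a{\left(-3,-1 \right)},5 \right)} = 11^{2} = 121$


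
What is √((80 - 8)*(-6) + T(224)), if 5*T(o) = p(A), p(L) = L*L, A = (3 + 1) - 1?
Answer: 3*I*√1195/5 ≈ 20.741*I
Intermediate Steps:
A = 3 (A = 4 - 1 = 3)
p(L) = L²
T(o) = 9/5 (T(o) = (⅕)*3² = (⅕)*9 = 9/5)
√((80 - 8)*(-6) + T(224)) = √((80 - 8)*(-6) + 9/5) = √(72*(-6) + 9/5) = √(-432 + 9/5) = √(-2151/5) = 3*I*√1195/5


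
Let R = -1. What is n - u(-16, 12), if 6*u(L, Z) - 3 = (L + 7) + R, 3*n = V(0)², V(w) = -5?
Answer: 19/2 ≈ 9.5000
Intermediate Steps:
n = 25/3 (n = (⅓)*(-5)² = (⅓)*25 = 25/3 ≈ 8.3333)
u(L, Z) = 3/2 + L/6 (u(L, Z) = ½ + ((L + 7) - 1)/6 = ½ + ((7 + L) - 1)/6 = ½ + (6 + L)/6 = ½ + (1 + L/6) = 3/2 + L/6)
n - u(-16, 12) = 25/3 - (3/2 + (⅙)*(-16)) = 25/3 - (3/2 - 8/3) = 25/3 - 1*(-7/6) = 25/3 + 7/6 = 19/2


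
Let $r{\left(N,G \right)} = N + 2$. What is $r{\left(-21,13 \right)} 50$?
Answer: $-950$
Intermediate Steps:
$r{\left(N,G \right)} = 2 + N$
$r{\left(-21,13 \right)} 50 = \left(2 - 21\right) 50 = \left(-19\right) 50 = -950$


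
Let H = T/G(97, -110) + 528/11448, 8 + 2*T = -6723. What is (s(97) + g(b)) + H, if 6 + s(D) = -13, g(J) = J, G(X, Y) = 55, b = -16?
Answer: -5044717/52470 ≈ -96.145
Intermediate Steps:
T = -6731/2 (T = -4 + (½)*(-6723) = -4 - 6723/2 = -6731/2 ≈ -3365.5)
s(D) = -19 (s(D) = -6 - 13 = -19)
H = -3208267/52470 (H = -6731/2/55 + 528/11448 = -6731/2*1/55 + 528*(1/11448) = -6731/110 + 22/477 = -3208267/52470 ≈ -61.145)
(s(97) + g(b)) + H = (-19 - 16) - 3208267/52470 = -35 - 3208267/52470 = -5044717/52470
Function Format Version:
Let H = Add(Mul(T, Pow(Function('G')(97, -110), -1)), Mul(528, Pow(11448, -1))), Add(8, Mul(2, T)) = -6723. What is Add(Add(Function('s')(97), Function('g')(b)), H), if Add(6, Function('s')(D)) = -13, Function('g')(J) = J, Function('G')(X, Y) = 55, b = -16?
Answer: Rational(-5044717, 52470) ≈ -96.145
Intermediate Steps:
T = Rational(-6731, 2) (T = Add(-4, Mul(Rational(1, 2), -6723)) = Add(-4, Rational(-6723, 2)) = Rational(-6731, 2) ≈ -3365.5)
Function('s')(D) = -19 (Function('s')(D) = Add(-6, -13) = -19)
H = Rational(-3208267, 52470) (H = Add(Mul(Rational(-6731, 2), Pow(55, -1)), Mul(528, Pow(11448, -1))) = Add(Mul(Rational(-6731, 2), Rational(1, 55)), Mul(528, Rational(1, 11448))) = Add(Rational(-6731, 110), Rational(22, 477)) = Rational(-3208267, 52470) ≈ -61.145)
Add(Add(Function('s')(97), Function('g')(b)), H) = Add(Add(-19, -16), Rational(-3208267, 52470)) = Add(-35, Rational(-3208267, 52470)) = Rational(-5044717, 52470)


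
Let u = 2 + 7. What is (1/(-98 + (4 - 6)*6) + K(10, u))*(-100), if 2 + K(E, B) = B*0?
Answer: 2210/11 ≈ 200.91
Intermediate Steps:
u = 9
K(E, B) = -2 (K(E, B) = -2 + B*0 = -2 + 0 = -2)
(1/(-98 + (4 - 6)*6) + K(10, u))*(-100) = (1/(-98 + (4 - 6)*6) - 2)*(-100) = (1/(-98 - 2*6) - 2)*(-100) = (1/(-98 - 12) - 2)*(-100) = (1/(-110) - 2)*(-100) = (-1/110 - 2)*(-100) = -221/110*(-100) = 2210/11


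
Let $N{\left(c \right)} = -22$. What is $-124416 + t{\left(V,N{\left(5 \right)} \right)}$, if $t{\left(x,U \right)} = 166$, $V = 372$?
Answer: $-124250$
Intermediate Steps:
$-124416 + t{\left(V,N{\left(5 \right)} \right)} = -124416 + 166 = -124250$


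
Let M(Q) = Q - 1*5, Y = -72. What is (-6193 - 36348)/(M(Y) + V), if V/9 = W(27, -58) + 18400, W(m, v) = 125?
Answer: -42541/166648 ≈ -0.25527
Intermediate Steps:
M(Q) = -5 + Q (M(Q) = Q - 5 = -5 + Q)
V = 166725 (V = 9*(125 + 18400) = 9*18525 = 166725)
(-6193 - 36348)/(M(Y) + V) = (-6193 - 36348)/((-5 - 72) + 166725) = -42541/(-77 + 166725) = -42541/166648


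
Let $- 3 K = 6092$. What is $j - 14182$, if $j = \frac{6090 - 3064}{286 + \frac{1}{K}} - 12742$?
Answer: $- \frac{46891493124}{1742309} \approx -26913.0$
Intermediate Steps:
$K = - \frac{6092}{3}$ ($K = \left(- \frac{1}{3}\right) 6092 = - \frac{6092}{3} \approx -2030.7$)
$j = - \frac{22182066886}{1742309}$ ($j = \frac{6090 - 3064}{286 + \frac{1}{- \frac{6092}{3}}} - 12742 = \frac{3026}{286 - \frac{3}{6092}} - 12742 = \frac{3026}{\frac{1742309}{6092}} - 12742 = 3026 \cdot \frac{6092}{1742309} - 12742 = \frac{18434392}{1742309} - 12742 = - \frac{22182066886}{1742309} \approx -12731.0$)
$j - 14182 = - \frac{22182066886}{1742309} - 14182 = - \frac{46891493124}{1742309}$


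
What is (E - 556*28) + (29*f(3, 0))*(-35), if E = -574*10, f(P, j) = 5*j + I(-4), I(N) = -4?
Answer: -17248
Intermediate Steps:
f(P, j) = -4 + 5*j (f(P, j) = 5*j - 4 = -4 + 5*j)
E = -5740
(E - 556*28) + (29*f(3, 0))*(-35) = (-5740 - 556*28) + (29*(-4 + 5*0))*(-35) = (-5740 - 15568) + (29*(-4 + 0))*(-35) = -21308 + (29*(-4))*(-35) = -21308 - 116*(-35) = -21308 + 4060 = -17248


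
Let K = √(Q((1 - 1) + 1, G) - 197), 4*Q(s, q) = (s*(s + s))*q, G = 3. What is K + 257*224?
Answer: 57568 + I*√782/2 ≈ 57568.0 + 13.982*I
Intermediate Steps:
Q(s, q) = q*s²/2 (Q(s, q) = ((s*(s + s))*q)/4 = ((s*(2*s))*q)/4 = ((2*s²)*q)/4 = (2*q*s²)/4 = q*s²/2)
K = I*√782/2 (K = √((½)*3*((1 - 1) + 1)² - 197) = √((½)*3*(0 + 1)² - 197) = √((½)*3*1² - 197) = √((½)*3*1 - 197) = √(3/2 - 197) = √(-391/2) = I*√782/2 ≈ 13.982*I)
K + 257*224 = I*√782/2 + 257*224 = I*√782/2 + 57568 = 57568 + I*√782/2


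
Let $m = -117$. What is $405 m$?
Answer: $-47385$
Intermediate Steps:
$405 m = 405 \left(-117\right) = -47385$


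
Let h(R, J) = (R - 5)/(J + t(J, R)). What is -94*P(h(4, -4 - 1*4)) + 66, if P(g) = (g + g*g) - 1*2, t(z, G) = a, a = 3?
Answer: 5786/25 ≈ 231.44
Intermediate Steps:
t(z, G) = 3
h(R, J) = (-5 + R)/(3 + J) (h(R, J) = (R - 5)/(J + 3) = (-5 + R)/(3 + J))
P(g) = -2 + g + g² (P(g) = (g + g²) - 2 = -2 + g + g²)
-94*P(h(4, -4 - 1*4)) + 66 = -94*(-2 + (-5 + 4)/(3 + (-4 - 1*4)) + ((-5 + 4)/(3 + (-4 - 1*4)))²) + 66 = -94*(-2 - 1/(3 + (-4 - 4)) + (-1/(3 + (-4 - 4)))²) + 66 = -94*(-2 - 1/(3 - 8) + (-1/(3 - 8))²) + 66 = -94*(-2 - 1/(-5) + (-1/(-5))²) + 66 = -94*(-2 - ⅕*(-1) + (-⅕*(-1))²) + 66 = -94*(-2 + ⅕ + (⅕)²) + 66 = -94*(-2 + ⅕ + 1/25) + 66 = -94*(-44/25) + 66 = 4136/25 + 66 = 5786/25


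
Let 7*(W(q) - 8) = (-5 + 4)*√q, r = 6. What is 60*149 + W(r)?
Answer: 8948 - √6/7 ≈ 8947.7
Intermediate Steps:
W(q) = 8 - √q/7 (W(q) = 8 + ((-5 + 4)*√q)/7 = 8 + (-√q)/7 = 8 - √q/7)
60*149 + W(r) = 60*149 + (8 - √6/7) = 8940 + (8 - √6/7) = 8948 - √6/7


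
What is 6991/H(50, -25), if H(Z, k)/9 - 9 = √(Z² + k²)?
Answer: -6991/3044 + 174775*√5/27396 ≈ 11.969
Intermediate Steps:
H(Z, k) = 81 + 9*√(Z² + k²)
6991/H(50, -25) = 6991/(81 + 9*√(50² + (-25)²)) = 6991/(81 + 9*√(2500 + 625)) = 6991/(81 + 9*√3125) = 6991/(81 + 9*(25*√5)) = 6991/(81 + 225*√5)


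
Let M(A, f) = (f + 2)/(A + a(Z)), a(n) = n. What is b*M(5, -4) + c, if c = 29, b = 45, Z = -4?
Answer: -61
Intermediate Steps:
M(A, f) = (2 + f)/(-4 + A) (M(A, f) = (f + 2)/(A - 4) = (2 + f)/(-4 + A))
b*M(5, -4) + c = 45*((2 - 4)/(-4 + 5)) + 29 = 45*(-2/1) + 29 = 45*(1*(-2)) + 29 = 45*(-2) + 29 = -90 + 29 = -61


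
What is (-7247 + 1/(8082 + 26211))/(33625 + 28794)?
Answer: -248521370/2140534767 ≈ -0.11610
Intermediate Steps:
(-7247 + 1/(8082 + 26211))/(33625 + 28794) = (-7247 + 1/34293)/62419 = (-7247 + 1/34293)*(1/62419) = -248521370/34293*1/62419 = -248521370/2140534767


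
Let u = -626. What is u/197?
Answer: -626/197 ≈ -3.1777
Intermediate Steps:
u/197 = -626/197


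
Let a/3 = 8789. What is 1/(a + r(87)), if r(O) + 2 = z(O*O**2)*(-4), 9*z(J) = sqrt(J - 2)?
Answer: 2135565/56293635209 + 36*sqrt(658501)/56293635209 ≈ 3.8455e-5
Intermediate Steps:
a = 26367 (a = 3*8789 = 26367)
z(J) = sqrt(-2 + J)/9 (z(J) = sqrt(J - 2)/9 = sqrt(-2 + J)/9)
r(O) = -2 - 4*sqrt(-2 + O**3)/9 (r(O) = -2 + (sqrt(-2 + O*O**2)/9)*(-4) = -2 + (sqrt(-2 + O**3)/9)*(-4) = -2 - 4*sqrt(-2 + O**3)/9)
1/(a + r(87)) = 1/(26367 + (-2 - 4*sqrt(-2 + 87**3)/9)) = 1/(26367 + (-2 - 4*sqrt(-2 + 658503)/9)) = 1/(26367 + (-2 - 4*sqrt(658501)/9)) = 1/(26365 - 4*sqrt(658501)/9)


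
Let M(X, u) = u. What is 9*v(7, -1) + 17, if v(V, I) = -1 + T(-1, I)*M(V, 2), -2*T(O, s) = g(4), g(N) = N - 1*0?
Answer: -28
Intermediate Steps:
g(N) = N (g(N) = N + 0 = N)
T(O, s) = -2 (T(O, s) = -1/2*4 = -2)
v(V, I) = -5 (v(V, I) = -1 - 2*2 = -1 - 4 = -5)
9*v(7, -1) + 17 = 9*(-5) + 17 = -45 + 17 = -28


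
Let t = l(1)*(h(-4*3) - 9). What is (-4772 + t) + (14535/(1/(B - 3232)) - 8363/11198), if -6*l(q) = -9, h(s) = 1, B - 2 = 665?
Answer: -417540495045/11198 ≈ -3.7287e+7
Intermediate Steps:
B = 667 (B = 2 + 665 = 667)
l(q) = 3/2 (l(q) = -1/6*(-9) = 3/2)
t = -12 (t = 3*(1 - 9)/2 = (3/2)*(-8) = -12)
(-4772 + t) + (14535/(1/(B - 3232)) - 8363/11198) = (-4772 - 12) + (14535/(1/(667 - 3232)) - 8363/11198) = -4784 + (14535/(1/(-2565)) - 8363*1/11198) = -4784 + (14535/(-1/2565) - 8363/11198) = -4784 + (14535*(-2565) - 8363/11198) = -4784 + (-37282275 - 8363/11198) = -4784 - 417486923813/11198 = -417540495045/11198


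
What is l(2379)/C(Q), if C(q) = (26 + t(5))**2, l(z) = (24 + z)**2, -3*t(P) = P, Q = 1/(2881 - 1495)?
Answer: 51969681/5329 ≈ 9752.2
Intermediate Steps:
Q = 1/1386 ≈ 0.00072150
t(P) = -P/3
C(q) = 5329/9 (C(q) = (26 - 1/3*5)**2 = (26 - 5/3)**2 = (73/3)**2 = 5329/9)
l(2379)/C(Q) = (24 + 2379)**2/(5329/9) = 2403**2*(9/5329) = 5774409*(9/5329) = 51969681/5329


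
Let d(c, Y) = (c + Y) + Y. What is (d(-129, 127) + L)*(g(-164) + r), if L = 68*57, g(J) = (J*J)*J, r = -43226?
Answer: -17821134170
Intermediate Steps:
d(c, Y) = c + 2*Y (d(c, Y) = (Y + c) + Y = c + 2*Y)
g(J) = J³ (g(J) = J²*J = J³)
L = 3876
(d(-129, 127) + L)*(g(-164) + r) = ((-129 + 2*127) + 3876)*((-164)³ - 43226) = ((-129 + 254) + 3876)*(-4410944 - 43226) = (125 + 3876)*(-4454170) = 4001*(-4454170) = -17821134170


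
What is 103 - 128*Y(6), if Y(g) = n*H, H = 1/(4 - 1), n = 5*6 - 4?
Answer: -3019/3 ≈ -1006.3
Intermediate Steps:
n = 26 (n = 30 - 4 = 26)
H = 1/3 ≈ 0.33333
Y(g) = 26/3 (Y(g) = 26*(1/3) = 26/3)
103 - 128*Y(6) = 103 - 128*26/3 = 103 - 3328/3 = -3019/3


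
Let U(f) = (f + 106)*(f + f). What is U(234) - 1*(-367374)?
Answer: 526494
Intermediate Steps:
U(f) = 2*f*(106 + f) (U(f) = (106 + f)*(2*f) = 2*f*(106 + f))
U(234) - 1*(-367374) = 2*234*(106 + 234) - 1*(-367374) = 2*234*340 + 367374 = 159120 + 367374 = 526494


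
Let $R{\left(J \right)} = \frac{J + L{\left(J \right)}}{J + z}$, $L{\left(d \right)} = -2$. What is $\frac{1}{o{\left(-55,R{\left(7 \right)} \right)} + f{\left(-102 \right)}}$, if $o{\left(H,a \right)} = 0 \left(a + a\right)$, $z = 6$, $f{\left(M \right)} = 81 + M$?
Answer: $- \frac{1}{21} \approx -0.047619$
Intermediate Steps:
$R{\left(J \right)} = \frac{-2 + J}{6 + J}$ ($R{\left(J \right)} = \frac{J - 2}{J + 6} = \frac{-2 + J}{6 + J}$)
$o{\left(H,a \right)} = 0$ ($o{\left(H,a \right)} = 0 \cdot 2 a = 0$)
$\frac{1}{o{\left(-55,R{\left(7 \right)} \right)} + f{\left(-102 \right)}} = \frac{1}{0 + \left(81 - 102\right)} = \frac{1}{0 - 21} = \frac{1}{-21} = - \frac{1}{21}$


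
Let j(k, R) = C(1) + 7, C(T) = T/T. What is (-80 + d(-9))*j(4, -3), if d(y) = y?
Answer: -712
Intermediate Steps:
C(T) = 1
j(k, R) = 8 (j(k, R) = 1 + 7 = 8)
(-80 + d(-9))*j(4, -3) = (-80 - 9)*8 = -89*8 = -712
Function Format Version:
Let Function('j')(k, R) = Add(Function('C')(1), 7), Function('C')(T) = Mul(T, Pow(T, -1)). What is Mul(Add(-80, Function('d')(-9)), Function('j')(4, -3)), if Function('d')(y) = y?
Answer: -712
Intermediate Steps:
Function('C')(T) = 1
Function('j')(k, R) = 8 (Function('j')(k, R) = Add(1, 7) = 8)
Mul(Add(-80, Function('d')(-9)), Function('j')(4, -3)) = Mul(Add(-80, -9), 8) = Mul(-89, 8) = -712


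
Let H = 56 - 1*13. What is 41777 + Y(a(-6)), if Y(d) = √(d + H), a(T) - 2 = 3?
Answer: 41777 + 4*√3 ≈ 41784.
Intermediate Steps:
H = 43 (H = 56 - 13 = 43)
a(T) = 5 (a(T) = 2 + 3 = 5)
Y(d) = √(43 + d) (Y(d) = √(d + 43) = √(43 + d))
41777 + Y(a(-6)) = 41777 + √(43 + 5) = 41777 + √48 = 41777 + 4*√3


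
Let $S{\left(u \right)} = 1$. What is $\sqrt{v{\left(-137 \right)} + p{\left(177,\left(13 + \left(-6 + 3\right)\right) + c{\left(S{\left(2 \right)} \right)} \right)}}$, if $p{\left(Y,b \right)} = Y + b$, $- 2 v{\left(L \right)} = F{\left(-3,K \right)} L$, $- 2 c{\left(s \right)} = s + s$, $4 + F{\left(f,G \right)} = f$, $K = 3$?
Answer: $\frac{i \sqrt{1174}}{2} \approx 17.132 i$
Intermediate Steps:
$F{\left(f,G \right)} = -4 + f$
$c{\left(s \right)} = - s$ ($c{\left(s \right)} = - \frac{s + s}{2} = - \frac{2 s}{2} = - s$)
$v{\left(L \right)} = \frac{7 L}{2}$ ($v{\left(L \right)} = - \frac{\left(-4 - 3\right) L}{2} = - \frac{\left(-7\right) L}{2} = \frac{7 L}{2}$)
$\sqrt{v{\left(-137 \right)} + p{\left(177,\left(13 + \left(-6 + 3\right)\right) + c{\left(S{\left(2 \right)} \right)} \right)}} = \sqrt{\frac{7}{2} \left(-137\right) + \left(177 + \left(\left(13 + \left(-6 + 3\right)\right) - 1\right)\right)} = \sqrt{- \frac{959}{2} + \left(177 + \left(\left(13 - 3\right) - 1\right)\right)} = \sqrt{- \frac{959}{2} + \left(177 + \left(10 - 1\right)\right)} = \sqrt{- \frac{959}{2} + \left(177 + 9\right)} = \sqrt{- \frac{959}{2} + 186} = \sqrt{- \frac{587}{2}} = \frac{i \sqrt{1174}}{2}$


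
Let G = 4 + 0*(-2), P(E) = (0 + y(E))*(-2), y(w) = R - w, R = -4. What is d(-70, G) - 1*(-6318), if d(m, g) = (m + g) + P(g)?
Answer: 6268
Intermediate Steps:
y(w) = -4 - w
P(E) = 8 + 2*E (P(E) = (0 + (-4 - E))*(-2) = (-4 - E)*(-2) = 8 + 2*E)
G = 4 (G = 4 + 0 = 4)
d(m, g) = 8 + m + 3*g (d(m, g) = (m + g) + (8 + 2*g) = (g + m) + (8 + 2*g) = 8 + m + 3*g)
d(-70, G) - 1*(-6318) = (8 - 70 + 3*4) - 1*(-6318) = (8 - 70 + 12) + 6318 = -50 + 6318 = 6268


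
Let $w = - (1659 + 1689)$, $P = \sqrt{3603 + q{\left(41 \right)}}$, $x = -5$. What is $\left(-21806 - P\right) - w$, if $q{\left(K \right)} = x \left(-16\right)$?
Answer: $-18458 - \sqrt{3683} \approx -18519.0$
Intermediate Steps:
$q{\left(K \right)} = 80$ ($q{\left(K \right)} = \left(-5\right) \left(-16\right) = 80$)
$P = \sqrt{3683}$ ($P = \sqrt{3603 + 80} = \sqrt{3683} \approx 60.688$)
$w = -3348$ ($w = \left(-1\right) 3348 = -3348$)
$\left(-21806 - P\right) - w = \left(-21806 - \sqrt{3683}\right) - -3348 = \left(-21806 - \sqrt{3683}\right) + 3348 = -18458 - \sqrt{3683}$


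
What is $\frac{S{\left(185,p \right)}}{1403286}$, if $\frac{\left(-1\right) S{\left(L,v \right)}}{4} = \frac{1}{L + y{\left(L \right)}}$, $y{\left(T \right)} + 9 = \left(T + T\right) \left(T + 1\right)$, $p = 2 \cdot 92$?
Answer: $- \frac{1}{24205280214} \approx -4.1313 \cdot 10^{-11}$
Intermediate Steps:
$p = 184$
$y{\left(T \right)} = -9 + 2 T \left(1 + T\right)$ ($y{\left(T \right)} = -9 + \left(T + T\right) \left(T + 1\right) = -9 + 2 T \left(1 + T\right)$)
$S{\left(L,v \right)} = - \frac{4}{-9 + 2 L^{2} + 3 L}$ ($S{\left(L,v \right)} = - \frac{4}{L + \left(-9 + 2 L + 2 L^{2}\right)} = - \frac{4}{-9 + 2 L^{2} + 3 L}$)
$\frac{S{\left(185,p \right)}}{1403286} = \frac{\left(-4\right) \frac{1}{-9 + 2 \cdot 185^{2} + 3 \cdot 185}}{1403286} = - \frac{4}{-9 + 2 \cdot 34225 + 555} \cdot \frac{1}{1403286} = - \frac{4}{-9 + 68450 + 555} \cdot \frac{1}{1403286} = - \frac{4}{68996} \cdot \frac{1}{1403286} = \left(-4\right) \frac{1}{68996} \cdot \frac{1}{1403286} = \left(- \frac{1}{17249}\right) \frac{1}{1403286} = - \frac{1}{24205280214}$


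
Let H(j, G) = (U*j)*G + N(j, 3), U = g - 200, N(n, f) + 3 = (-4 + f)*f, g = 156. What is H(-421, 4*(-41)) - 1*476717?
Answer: -3514659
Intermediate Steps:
N(n, f) = -3 + f*(-4 + f) (N(n, f) = -3 + (-4 + f)*f = -3 + f*(-4 + f))
U = -44 (U = 156 - 200 = -44)
H(j, G) = -6 - 44*G*j (H(j, G) = (-44*j)*G + (-3 + 3² - 4*3) = -44*G*j + (-3 + 9 - 12) = -44*G*j - 6 = -6 - 44*G*j)
H(-421, 4*(-41)) - 1*476717 = (-6 - 44*4*(-41)*(-421)) - 1*476717 = (-6 - 44*(-164)*(-421)) - 476717 = (-6 - 3037936) - 476717 = -3037942 - 476717 = -3514659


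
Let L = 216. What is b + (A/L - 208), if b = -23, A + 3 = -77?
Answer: -6247/27 ≈ -231.37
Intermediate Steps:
A = -80 (A = -3 - 77 = -80)
b + (A/L - 208) = -23 + (-80/216 - 208) = -23 + (-80*1/216 - 208) = -23 + (-10/27 - 208) = -23 - 5626/27 = -6247/27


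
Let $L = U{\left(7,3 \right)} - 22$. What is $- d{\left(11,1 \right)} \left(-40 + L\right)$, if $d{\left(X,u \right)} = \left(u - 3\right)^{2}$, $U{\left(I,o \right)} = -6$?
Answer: $272$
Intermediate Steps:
$L = -28$ ($L = -6 - 22 = -28$)
$d{\left(X,u \right)} = \left(-3 + u\right)^{2}$
$- d{\left(11,1 \right)} \left(-40 + L\right) = - \left(-3 + 1\right)^{2} \left(-40 - 28\right) = - \left(-2\right)^{2} \left(-68\right) = - 4 \left(-68\right) = \left(-1\right) \left(-272\right) = 272$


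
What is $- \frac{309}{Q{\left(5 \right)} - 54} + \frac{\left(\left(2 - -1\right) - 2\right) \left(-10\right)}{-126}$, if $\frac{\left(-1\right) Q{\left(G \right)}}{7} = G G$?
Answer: $\frac{20612}{14427} \approx 1.4287$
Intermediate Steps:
$Q{\left(G \right)} = - 7 G^{2}$ ($Q{\left(G \right)} = - 7 G G = - 7 G^{2}$)
$- \frac{309}{Q{\left(5 \right)} - 54} + \frac{\left(\left(2 - -1\right) - 2\right) \left(-10\right)}{-126} = - \frac{309}{- 7 \cdot 5^{2} - 54} + \frac{\left(\left(2 - -1\right) - 2\right) \left(-10\right)}{-126} = - \frac{309}{\left(-7\right) 25 - 54} + \left(\left(2 + 1\right) - 2\right) \left(-10\right) \left(- \frac{1}{126}\right) = - \frac{309}{-175 - 54} + \left(3 - 2\right) \left(-10\right) \left(- \frac{1}{126}\right) = - \frac{309}{-229} + 1 \left(-10\right) \left(- \frac{1}{126}\right) = \left(-309\right) \left(- \frac{1}{229}\right) - - \frac{5}{63} = \frac{309}{229} + \frac{5}{63} = \frac{20612}{14427}$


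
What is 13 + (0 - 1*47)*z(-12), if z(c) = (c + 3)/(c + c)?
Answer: -37/8 ≈ -4.6250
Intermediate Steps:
z(c) = (3 + c)/(2*c) (z(c) = (3 + c)/((2*c)) = (3 + c)*(1/(2*c)) = (3 + c)/(2*c))
13 + (0 - 1*47)*z(-12) = 13 + (0 - 1*47)*((1/2)*(3 - 12)/(-12)) = 13 + (0 - 47)*((1/2)*(-1/12)*(-9)) = 13 - 47*3/8 = 13 - 141/8 = -37/8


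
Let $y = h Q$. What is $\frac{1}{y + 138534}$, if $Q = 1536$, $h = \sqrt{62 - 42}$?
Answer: $\frac{23089}{3190747206} - \frac{256 \sqrt{5}}{1595373603} \approx 6.8774 \cdot 10^{-6}$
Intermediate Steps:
$h = 2 \sqrt{5}$ ($h = \sqrt{20} = 2 \sqrt{5} \approx 4.4721$)
$y = 3072 \sqrt{5}$ ($y = 2 \sqrt{5} \cdot 1536 = 3072 \sqrt{5} \approx 6869.2$)
$\frac{1}{y + 138534} = \frac{1}{3072 \sqrt{5} + 138534} = \frac{1}{138534 + 3072 \sqrt{5}}$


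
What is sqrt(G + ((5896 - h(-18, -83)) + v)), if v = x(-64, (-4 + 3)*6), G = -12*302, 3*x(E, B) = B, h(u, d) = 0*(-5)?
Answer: sqrt(2270) ≈ 47.645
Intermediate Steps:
h(u, d) = 0
x(E, B) = B/3
G = -3624
v = -2 (v = ((-4 + 3)*6)/3 = (-1*6)/3 = (1/3)*(-6) = -2)
sqrt(G + ((5896 - h(-18, -83)) + v)) = sqrt(-3624 + ((5896 - 1*0) - 2)) = sqrt(-3624 + ((5896 + 0) - 2)) = sqrt(-3624 + (5896 - 2)) = sqrt(-3624 + 5894) = sqrt(2270)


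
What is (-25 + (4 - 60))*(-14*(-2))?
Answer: -2268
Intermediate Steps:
(-25 + (4 - 60))*(-14*(-2)) = (-25 - 56)*28 = -81*28 = -2268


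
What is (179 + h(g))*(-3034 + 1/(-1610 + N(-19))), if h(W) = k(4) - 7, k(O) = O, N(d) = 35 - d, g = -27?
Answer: -207719820/389 ≈ -5.3398e+5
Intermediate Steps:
h(W) = -3 (h(W) = 4 - 7 = -3)
(179 + h(g))*(-3034 + 1/(-1610 + N(-19))) = (179 - 3)*(-3034 + 1/(-1610 + (35 - 1*(-19)))) = 176*(-3034 + 1/(-1610 + (35 + 19))) = 176*(-3034 + 1/(-1610 + 54)) = 176*(-3034 + 1/(-1556)) = 176*(-3034 - 1/1556) = 176*(-4720905/1556) = -207719820/389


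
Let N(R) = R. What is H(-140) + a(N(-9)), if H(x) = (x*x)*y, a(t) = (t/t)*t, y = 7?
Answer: 137191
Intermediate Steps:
a(t) = t (a(t) = 1*t = t)
H(x) = 7*x**2 (H(x) = (x*x)*7 = x**2*7 = 7*x**2)
H(-140) + a(N(-9)) = 7*(-140)**2 - 9 = 7*19600 - 9 = 137200 - 9 = 137191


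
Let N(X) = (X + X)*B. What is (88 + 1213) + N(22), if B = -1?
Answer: 1257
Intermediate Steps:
N(X) = -2*X (N(X) = (X + X)*(-1) = (2*X)*(-1) = -2*X)
(88 + 1213) + N(22) = (88 + 1213) - 2*22 = 1301 - 44 = 1257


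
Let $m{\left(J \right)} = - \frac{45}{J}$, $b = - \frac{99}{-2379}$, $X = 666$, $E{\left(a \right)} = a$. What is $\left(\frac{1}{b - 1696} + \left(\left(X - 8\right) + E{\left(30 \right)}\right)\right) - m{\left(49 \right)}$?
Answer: $\frac{45399581658}{65899855} \approx 688.92$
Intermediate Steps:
$b = \frac{33}{793}$ ($b = \left(-99\right) \left(- \frac{1}{2379}\right) = \frac{33}{793} \approx 0.041614$)
$\left(\frac{1}{b - 1696} + \left(\left(X - 8\right) + E{\left(30 \right)}\right)\right) - m{\left(49 \right)} = \left(\frac{1}{\frac{33}{793} - 1696} + \left(\left(666 - 8\right) + 30\right)\right) - - \frac{45}{49} = \left(\frac{1}{- \frac{1344895}{793}} + \left(658 + 30\right)\right) - \left(-45\right) \frac{1}{49} = \left(- \frac{793}{1344895} + 688\right) - - \frac{45}{49} = \frac{925286967}{1344895} + \frac{45}{49} = \frac{45399581658}{65899855}$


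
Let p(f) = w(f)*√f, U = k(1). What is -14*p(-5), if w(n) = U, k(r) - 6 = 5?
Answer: -154*I*√5 ≈ -344.35*I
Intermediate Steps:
k(r) = 11 (k(r) = 6 + 5 = 11)
U = 11
w(n) = 11
p(f) = 11*√f
-14*p(-5) = -154*√(-5) = -154*I*√5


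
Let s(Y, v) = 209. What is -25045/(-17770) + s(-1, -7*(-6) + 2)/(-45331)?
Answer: 20574563/14646034 ≈ 1.4048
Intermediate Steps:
-25045/(-17770) + s(-1, -7*(-6) + 2)/(-45331) = -25045/(-17770) + 209/(-45331) = -25045*(-1/17770) + 209*(-1/45331) = 5009/3554 - 19/4121 = 20574563/14646034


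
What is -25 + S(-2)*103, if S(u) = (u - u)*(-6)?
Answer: -25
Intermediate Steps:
S(u) = 0 (S(u) = 0*(-6) = 0)
-25 + S(-2)*103 = -25 + 0*103 = -25 + 0 = -25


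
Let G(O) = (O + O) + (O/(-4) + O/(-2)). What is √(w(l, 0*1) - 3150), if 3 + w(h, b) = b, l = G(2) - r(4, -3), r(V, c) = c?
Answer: I*√3153 ≈ 56.152*I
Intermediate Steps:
G(O) = 5*O/4 (G(O) = 2*O + (O*(-¼) + O*(-½)) = 2*O + (-O/4 - O/2) = 2*O - 3*O/4 = 5*O/4)
l = 11/2 (l = (5/4)*2 - 1*(-3) = 5/2 + 3 = 11/2 ≈ 5.5000)
w(h, b) = -3 + b
√(w(l, 0*1) - 3150) = √((-3 + 0*1) - 3150) = √((-3 + 0) - 3150) = √(-3 - 3150) = √(-3153) = I*√3153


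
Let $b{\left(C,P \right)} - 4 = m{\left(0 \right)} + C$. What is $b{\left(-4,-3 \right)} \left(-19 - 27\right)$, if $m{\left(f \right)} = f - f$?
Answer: $0$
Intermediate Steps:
$m{\left(f \right)} = 0$
$b{\left(C,P \right)} = 4 + C$ ($b{\left(C,P \right)} = 4 + \left(0 + C\right) = 4 + C$)
$b{\left(-4,-3 \right)} \left(-19 - 27\right) = \left(4 - 4\right) \left(-19 - 27\right) = 0 \left(-46\right) = 0$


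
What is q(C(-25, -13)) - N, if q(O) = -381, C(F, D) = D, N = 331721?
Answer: -332102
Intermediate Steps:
q(C(-25, -13)) - N = -381 - 1*331721 = -381 - 331721 = -332102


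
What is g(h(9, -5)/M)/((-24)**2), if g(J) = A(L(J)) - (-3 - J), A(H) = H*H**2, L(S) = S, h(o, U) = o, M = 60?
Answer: 2803/512000 ≈ 0.0054746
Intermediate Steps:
A(H) = H**3
g(J) = 3 + J + J**3 (g(J) = J**3 - (-3 - J) = J**3 + (3 + J) = 3 + J + J**3)
g(h(9, -5)/M)/((-24)**2) = (3 + 9/60 + (9/60)**3)/((-24)**2) = (3 + 9*(1/60) + (9*(1/60))**3)/576 = (3 + 3/20 + (3/20)**3)*(1/576) = (3 + 3/20 + 27/8000)*(1/576) = (25227/8000)*(1/576) = 2803/512000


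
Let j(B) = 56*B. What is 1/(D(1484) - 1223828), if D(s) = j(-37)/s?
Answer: -53/64862958 ≈ -8.1711e-7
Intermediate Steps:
D(s) = -2072/s (D(s) = (56*(-37))/s = -2072/s)
1/(D(1484) - 1223828) = 1/(-2072/1484 - 1223828) = 1/(-2072*1/1484 - 1223828) = 1/(-74/53 - 1223828) = 1/(-64862958/53) = -53/64862958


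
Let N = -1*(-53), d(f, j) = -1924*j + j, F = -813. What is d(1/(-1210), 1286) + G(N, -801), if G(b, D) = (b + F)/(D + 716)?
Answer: -42040474/17 ≈ -2.4730e+6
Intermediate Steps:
d(f, j) = -1923*j
N = 53
G(b, D) = (-813 + b)/(716 + D) (G(b, D) = (b - 813)/(D + 716) = (-813 + b)/(716 + D))
d(1/(-1210), 1286) + G(N, -801) = -1923*1286 + (-813 + 53)/(716 - 801) = -2472978 - 760/(-85) = -2472978 - 1/85*(-760) = -2472978 + 152/17 = -42040474/17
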